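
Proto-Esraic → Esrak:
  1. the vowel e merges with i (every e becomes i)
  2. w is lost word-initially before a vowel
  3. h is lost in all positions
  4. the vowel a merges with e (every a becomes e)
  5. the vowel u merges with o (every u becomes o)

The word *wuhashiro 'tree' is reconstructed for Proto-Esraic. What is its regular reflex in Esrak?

Esrak: *wuhashiro
  wuhashiro (rule 1 does not apply)
  wuhashiro → uhashiro   [glide loss]
  uhashiro → uasiro   [h-loss]
  uasiro → uesiro   [vowel merger]
  uesiro → oesiro   [vowel merger]
  giving Esrak oesiro.

oesiro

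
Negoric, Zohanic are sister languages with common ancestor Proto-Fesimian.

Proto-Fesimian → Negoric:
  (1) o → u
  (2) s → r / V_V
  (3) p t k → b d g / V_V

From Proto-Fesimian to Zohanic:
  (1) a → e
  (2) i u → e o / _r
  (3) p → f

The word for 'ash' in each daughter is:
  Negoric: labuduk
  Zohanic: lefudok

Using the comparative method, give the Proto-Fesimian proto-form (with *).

*lapudok

Position 3: Negoric has b, Zohanic has f. Taking the neighbouring segments as reconstructed: Negoric b could go back to *p or *b; Zohanic f could go back to *p or *f — the one source consistent with every daughter is *p.
Position 2: Negoric has a, Zohanic has e. Negoric preserves a here (none of its changes turn any other segment into a), so the proto-segment is *a.
Continuing position by position gives *lapudok; check it forward:
Negoric: start from *lapudok.
  rule 1 (vowel merger): lapudok → lapuduk
  rule 2: no change — lapuduk
  rule 3 (intervocalic voicing): lapuduk → labuduk
  ⇒ Negoric labuduk
Zohanic: *lapudok > lepudok > lefudok  (by vowel merger, unconditioned shift)
No other proto-form is consistent with every reflex, so the reconstruction is *lapudok.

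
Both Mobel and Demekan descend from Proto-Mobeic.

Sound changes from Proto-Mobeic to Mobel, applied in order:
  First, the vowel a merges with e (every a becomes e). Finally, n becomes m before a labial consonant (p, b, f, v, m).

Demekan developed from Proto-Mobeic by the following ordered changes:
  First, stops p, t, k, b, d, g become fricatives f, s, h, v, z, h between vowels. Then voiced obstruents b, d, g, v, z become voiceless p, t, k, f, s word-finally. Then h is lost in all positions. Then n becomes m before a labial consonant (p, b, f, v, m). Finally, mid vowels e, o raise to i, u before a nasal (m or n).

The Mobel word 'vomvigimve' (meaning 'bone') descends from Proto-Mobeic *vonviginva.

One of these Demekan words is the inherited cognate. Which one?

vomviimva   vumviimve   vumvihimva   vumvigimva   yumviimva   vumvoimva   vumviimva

vumviimva

Demekan: *vonviginva
  vonviginva → vonvihinva   [intervocalic lenition]
  vonvihinva (rule 2 does not apply)
  vonvihinva → vonviinva   [h-loss]
  vonviinva → vomviimva   [nasal place assimilation]
  vomviimva → vumviimva   [pre-nasal raising]
  giving Demekan vumviimva.
Only 'vumviimva' matches the regular Demekan development of *vonviginva.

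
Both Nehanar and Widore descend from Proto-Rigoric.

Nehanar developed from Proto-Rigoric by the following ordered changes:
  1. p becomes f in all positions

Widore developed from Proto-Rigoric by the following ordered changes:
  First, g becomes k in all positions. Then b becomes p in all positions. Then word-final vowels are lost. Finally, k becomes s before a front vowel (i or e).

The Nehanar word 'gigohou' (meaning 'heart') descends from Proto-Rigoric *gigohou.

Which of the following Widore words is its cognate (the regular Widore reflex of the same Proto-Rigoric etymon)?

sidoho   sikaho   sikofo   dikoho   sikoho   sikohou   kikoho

sikoho

Widore: *gigohou > kikohou > kikoho > sikoho  (by unconditioned shift, apocope, palatalisation)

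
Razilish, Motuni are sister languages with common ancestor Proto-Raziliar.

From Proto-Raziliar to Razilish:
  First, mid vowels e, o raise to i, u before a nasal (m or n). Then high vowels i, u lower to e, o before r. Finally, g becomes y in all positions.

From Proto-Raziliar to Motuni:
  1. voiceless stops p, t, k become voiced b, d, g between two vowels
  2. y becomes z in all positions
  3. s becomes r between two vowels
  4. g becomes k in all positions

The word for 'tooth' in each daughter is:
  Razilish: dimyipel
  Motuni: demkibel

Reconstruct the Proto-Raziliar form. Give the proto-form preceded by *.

*demgipel

Position 6: Razilish has p, Motuni has b. Razilish preserves p here (none of its changes turn any other segment into p), so the proto-segment is *p.
Position 2: Razilish has i, Motuni has e. Motuni preserves e here (none of its changes turn any other segment into e), so the proto-segment is *e.
This points to *demgipel. Verify forward in each daughter:
Razilish: *demgipel > dimgipel > dimyipel  (by pre-nasal raising, unconditioned shift)
Motuni: *demgipel
  demgipel → demgibel   [intervocalic voicing]
  demgibel (rule 2 does not apply)
  demgibel (rule 3 does not apply)
  demgibel → demkibel   [unconditioned shift]
  giving Motuni demkibel.
*demgipel is the unique common source.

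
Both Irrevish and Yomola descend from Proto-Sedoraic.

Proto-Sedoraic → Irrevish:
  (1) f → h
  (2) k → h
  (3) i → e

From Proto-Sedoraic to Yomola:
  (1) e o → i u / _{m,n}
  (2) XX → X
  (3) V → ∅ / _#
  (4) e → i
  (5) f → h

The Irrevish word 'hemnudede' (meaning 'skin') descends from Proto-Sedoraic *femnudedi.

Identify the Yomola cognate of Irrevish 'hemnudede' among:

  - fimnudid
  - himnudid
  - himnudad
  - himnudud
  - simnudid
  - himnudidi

himnudid

Yomola: *femnudedi > fimnudedi > fimnuded > fimnudid > himnudid  (by pre-nasal raising, apocope, vowel merger, unconditioned shift)
Only 'himnudid' matches the regular Yomola development of *femnudedi.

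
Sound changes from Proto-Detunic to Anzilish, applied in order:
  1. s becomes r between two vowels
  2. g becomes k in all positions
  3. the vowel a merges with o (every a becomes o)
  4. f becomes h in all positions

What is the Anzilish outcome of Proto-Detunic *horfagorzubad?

horhokorzubod

Anzilish: *horfagorzubad > horfakorzubad > horfokorzubod > horhokorzubod  (by unconditioned shift, vowel merger, unconditioned shift)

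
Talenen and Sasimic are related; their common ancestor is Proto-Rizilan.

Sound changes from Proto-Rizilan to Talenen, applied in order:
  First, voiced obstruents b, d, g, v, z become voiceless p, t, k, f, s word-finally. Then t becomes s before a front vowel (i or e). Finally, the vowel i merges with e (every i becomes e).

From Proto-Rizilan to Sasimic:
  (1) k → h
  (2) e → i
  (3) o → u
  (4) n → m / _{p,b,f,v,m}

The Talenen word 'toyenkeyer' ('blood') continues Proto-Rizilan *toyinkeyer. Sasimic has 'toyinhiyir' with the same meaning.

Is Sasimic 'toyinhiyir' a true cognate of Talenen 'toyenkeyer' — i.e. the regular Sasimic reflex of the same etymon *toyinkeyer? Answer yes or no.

no

Derive the expected Sasimic reflex of *toyinkeyer:
Sasimic: *toyinkeyer > toyinheyer > toyinhiyir > tuyinhiyir  (by unconditioned shift, vowel merger, vowel merger)
The regular Sasimic reflex would be 'tuyinhiyir', but the attested form is 'toyinhiyir'. The correspondence is irregular, so they are not cognates (the Sasimic form has a different source).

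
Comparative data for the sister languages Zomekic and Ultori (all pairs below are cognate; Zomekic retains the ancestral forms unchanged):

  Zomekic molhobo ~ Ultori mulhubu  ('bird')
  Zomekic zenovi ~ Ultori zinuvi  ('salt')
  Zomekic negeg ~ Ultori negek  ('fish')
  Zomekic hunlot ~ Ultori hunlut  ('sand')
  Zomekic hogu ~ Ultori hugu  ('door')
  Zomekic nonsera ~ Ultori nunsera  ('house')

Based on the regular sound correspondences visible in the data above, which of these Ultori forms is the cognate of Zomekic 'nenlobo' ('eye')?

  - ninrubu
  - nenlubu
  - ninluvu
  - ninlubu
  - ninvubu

zenovi ~ zinuvi — Zomekic e corresponds to Ultori i after a consonant, before a nasal.
molhobo ~ mulhubu — Zomekic o corresponds to Ultori u after a consonant, before a labial obstruent.
molhobo ~ mulhubu — Zomekic o corresponds to Ultori u word-finally.
Applying these to Zomekic 'nenlobo':
  nenlobo → ninlobo   (e→i after a consonant, before a nasal)
  ninlobo → ninlubo   (o→u after a consonant, before a labial obstruent)
  ninlubo → ninlubu   (o→u word-finally)
So the Ultori cognate is 'ninlubu'.

ninlubu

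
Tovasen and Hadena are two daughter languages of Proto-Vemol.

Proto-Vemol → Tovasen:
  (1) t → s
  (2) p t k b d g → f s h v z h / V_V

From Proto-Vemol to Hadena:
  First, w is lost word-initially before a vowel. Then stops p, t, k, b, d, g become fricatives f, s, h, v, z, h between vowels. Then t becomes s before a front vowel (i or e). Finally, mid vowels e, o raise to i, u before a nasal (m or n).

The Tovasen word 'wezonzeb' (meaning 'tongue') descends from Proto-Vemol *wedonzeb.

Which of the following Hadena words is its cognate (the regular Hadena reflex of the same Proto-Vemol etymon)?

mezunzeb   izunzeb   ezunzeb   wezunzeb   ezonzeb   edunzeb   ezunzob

Hadena: *wedonzeb
  wedonzeb → edonzeb   [glide loss]
  edonzeb → ezonzeb   [intervocalic lenition]
  ezonzeb (rule 3 does not apply)
  ezonzeb → ezunzeb   [pre-nasal raising]
  giving Hadena ezunzeb.

ezunzeb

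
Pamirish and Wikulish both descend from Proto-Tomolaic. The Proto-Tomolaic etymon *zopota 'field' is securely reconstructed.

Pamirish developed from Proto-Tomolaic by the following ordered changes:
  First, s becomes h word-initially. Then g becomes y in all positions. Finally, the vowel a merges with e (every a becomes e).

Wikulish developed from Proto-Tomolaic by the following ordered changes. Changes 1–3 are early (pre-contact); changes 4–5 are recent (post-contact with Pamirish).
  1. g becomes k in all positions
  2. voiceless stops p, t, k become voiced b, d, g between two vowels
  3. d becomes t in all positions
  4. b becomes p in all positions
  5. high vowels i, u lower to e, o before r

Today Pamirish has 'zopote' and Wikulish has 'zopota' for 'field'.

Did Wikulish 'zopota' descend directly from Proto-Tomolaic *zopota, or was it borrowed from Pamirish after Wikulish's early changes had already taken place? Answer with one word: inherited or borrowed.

If inherited, *zopota would pass through all of Wikulish's changes:
Wikulish: start from *zopota.
  rule 1: no change — zopota
  rule 2 (intervocalic voicing): zopota → zoboda
  rule 3 (unconditioned shift): zoboda → zobota
  rule 4 (unconditioned shift): zobota → zopota
  rule 5: no change — zopota
  ⇒ Wikulish zopota
If borrowed from Pamirish 'zopote' after the early changes, it would undergo only the recent ones:
  rule 4 (unconditioned shift): no change (zopote)
  rule 5 (pre-rhotic lowering): no change (zopote)
  ⇒ as a loan: zopote
Wikulish 'zopota' matches the inherited outcome exactly, so it is an inherited cognate, not a loan.

inherited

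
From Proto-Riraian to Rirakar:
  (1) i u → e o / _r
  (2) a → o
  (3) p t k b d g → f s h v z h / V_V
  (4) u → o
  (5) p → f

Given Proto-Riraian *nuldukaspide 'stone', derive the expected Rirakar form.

noldohosfize

Rirakar: *nuldukaspide
  nuldukaspide (rule 1 does not apply)
  nuldukaspide → nuldukospide   [vowel merger]
  nuldukospide → nulduhospize   [intervocalic lenition]
  nulduhospize → noldohospize   [vowel merger]
  noldohospize → noldohosfize   [unconditioned shift]
  giving Rirakar noldohosfize.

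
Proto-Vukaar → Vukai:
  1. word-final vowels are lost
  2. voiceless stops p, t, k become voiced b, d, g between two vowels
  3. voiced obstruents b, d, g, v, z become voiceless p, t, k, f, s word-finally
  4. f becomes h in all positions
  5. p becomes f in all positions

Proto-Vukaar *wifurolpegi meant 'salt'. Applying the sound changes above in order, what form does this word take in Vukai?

wihurolfek

Vukai: *wifurolpegi
  wifurolpegi → wifurolpeg   [apocope]
  wifurolpeg (rule 2 does not apply)
  wifurolpeg → wifurolpek   [final devoicing]
  wifurolpek → wihurolpek   [unconditioned shift]
  wihurolpek → wihurolfek   [unconditioned shift]
  giving Vukai wihurolfek.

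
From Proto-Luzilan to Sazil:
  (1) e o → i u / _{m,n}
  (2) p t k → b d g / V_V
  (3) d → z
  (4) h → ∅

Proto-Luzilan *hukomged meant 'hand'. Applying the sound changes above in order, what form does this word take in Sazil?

Sazil: *hukomged
  hukomged → hukumged   [pre-nasal raising]
  hukumged → hugumged   [intervocalic voicing]
  hugumged → hugumgez   [unconditioned shift]
  hugumgez → ugumgez   [h-loss]
  giving Sazil ugumgez.

ugumgez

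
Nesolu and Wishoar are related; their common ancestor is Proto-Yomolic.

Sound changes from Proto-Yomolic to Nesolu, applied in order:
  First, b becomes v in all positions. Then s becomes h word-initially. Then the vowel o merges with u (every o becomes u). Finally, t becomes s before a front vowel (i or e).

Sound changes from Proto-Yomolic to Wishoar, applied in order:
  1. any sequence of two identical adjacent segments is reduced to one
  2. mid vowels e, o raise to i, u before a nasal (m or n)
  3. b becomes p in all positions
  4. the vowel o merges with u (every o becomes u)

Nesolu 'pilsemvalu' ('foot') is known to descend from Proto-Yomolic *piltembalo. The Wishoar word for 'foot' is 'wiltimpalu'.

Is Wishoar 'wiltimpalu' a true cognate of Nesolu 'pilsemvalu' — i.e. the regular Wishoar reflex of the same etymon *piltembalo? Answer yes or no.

no

Derive the expected Wishoar reflex of *piltembalo:
Wishoar: *piltembalo
  piltembalo (rule 1 does not apply)
  piltembalo → piltimbalo   [pre-nasal raising]
  piltimbalo → piltimpalo   [unconditioned shift]
  piltimpalo → piltimpalu   [vowel merger]
  giving Wishoar piltimpalu.
The regular Wishoar reflex would be 'piltimpalu', but the attested form is 'wiltimpalu'. The correspondence is irregular, so they are not cognates (the Wishoar form has a different source).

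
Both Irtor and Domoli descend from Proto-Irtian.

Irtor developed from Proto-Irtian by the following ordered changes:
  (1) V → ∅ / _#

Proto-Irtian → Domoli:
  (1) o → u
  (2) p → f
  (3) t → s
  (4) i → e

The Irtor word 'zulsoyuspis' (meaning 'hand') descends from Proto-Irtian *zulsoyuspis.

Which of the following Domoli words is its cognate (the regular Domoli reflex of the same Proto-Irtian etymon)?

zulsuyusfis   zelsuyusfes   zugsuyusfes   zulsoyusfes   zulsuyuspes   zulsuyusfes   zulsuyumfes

Domoli: *zulsoyuspis > zulsuyuspis > zulsuyusfis > zulsuyusfes  (by vowel merger, unconditioned shift, vowel merger)
Only 'zulsuyusfes' matches the regular Domoli development of *zulsoyuspis.

zulsuyusfes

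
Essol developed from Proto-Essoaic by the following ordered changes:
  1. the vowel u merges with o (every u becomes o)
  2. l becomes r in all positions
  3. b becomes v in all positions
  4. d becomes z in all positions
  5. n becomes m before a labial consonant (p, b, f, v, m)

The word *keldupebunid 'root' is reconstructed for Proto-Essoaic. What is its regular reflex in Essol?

Essol: *keldupebunid > keldopebonid > kerdopebonid > kerdopevonid > kerzopevoniz  (by vowel merger, unconditioned shift, unconditioned shift, unconditioned shift)

kerzopevoniz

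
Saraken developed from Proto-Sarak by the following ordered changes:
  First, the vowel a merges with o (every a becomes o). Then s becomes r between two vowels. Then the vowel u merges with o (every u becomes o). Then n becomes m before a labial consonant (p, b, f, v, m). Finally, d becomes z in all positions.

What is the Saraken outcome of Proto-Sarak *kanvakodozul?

Saraken: *kanvakodozul > konvokodozul > konvokodozol > komvokodozol > komvokozozol  (by vowel merger, vowel merger, nasal place assimilation, unconditioned shift)

komvokozozol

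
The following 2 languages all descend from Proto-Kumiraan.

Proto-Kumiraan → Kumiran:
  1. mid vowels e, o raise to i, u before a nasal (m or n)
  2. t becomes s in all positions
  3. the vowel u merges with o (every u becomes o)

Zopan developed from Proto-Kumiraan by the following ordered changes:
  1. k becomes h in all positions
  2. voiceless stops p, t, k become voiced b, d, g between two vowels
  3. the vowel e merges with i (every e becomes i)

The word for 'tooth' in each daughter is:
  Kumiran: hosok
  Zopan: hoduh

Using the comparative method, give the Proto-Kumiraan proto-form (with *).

Position 3: Kumiran has s, Zopan has d. Taking the neighbouring segments as reconstructed: Kumiran s could go back to *t or *s; Zopan d could go back to *t or *d — the one source consistent with every daughter is *t.
Position 5: Kumiran has k, Zopan has h. Kumiran preserves k here (none of its changes turn any other segment into k), so the proto-segment is *k.
Continuing position by position gives *hotuk; check it forward:
Kumiran: *hotuk > hosuk > hosok  (by unconditioned shift, vowel merger)
Zopan: start from *hotuk.
  rule 1 (unconditioned shift): hotuk → hotuh
  rule 2 (intervocalic voicing): hotuh → hoduh
  rule 3: no change — hoduh
  ⇒ Zopan hoduh
*hotuk is the unique common source.

*hotuk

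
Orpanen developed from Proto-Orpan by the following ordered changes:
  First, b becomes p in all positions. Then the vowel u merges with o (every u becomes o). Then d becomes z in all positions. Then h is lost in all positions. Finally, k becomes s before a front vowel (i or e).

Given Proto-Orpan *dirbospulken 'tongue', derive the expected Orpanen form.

zirpospolsen

Orpanen: start from *dirbospulken.
  rule 1 (unconditioned shift): dirbospulken → dirpospulken
  rule 2 (vowel merger): dirpospulken → dirpospolken
  rule 3 (unconditioned shift): dirpospolken → zirpospolken
  rule 4: no change — zirpospolken
  rule 5 (palatalisation): zirpospolken → zirpospolsen
  ⇒ Orpanen zirpospolsen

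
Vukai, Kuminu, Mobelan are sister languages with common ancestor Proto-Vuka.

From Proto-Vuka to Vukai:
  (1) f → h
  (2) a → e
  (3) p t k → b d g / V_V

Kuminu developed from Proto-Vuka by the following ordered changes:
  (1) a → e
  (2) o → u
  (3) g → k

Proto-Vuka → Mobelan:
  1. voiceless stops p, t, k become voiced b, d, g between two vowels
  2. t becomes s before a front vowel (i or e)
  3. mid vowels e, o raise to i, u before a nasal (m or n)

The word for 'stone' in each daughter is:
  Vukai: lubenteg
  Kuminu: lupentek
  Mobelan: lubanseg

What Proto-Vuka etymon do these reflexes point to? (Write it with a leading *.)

Position 6: Vukai has t, Kuminu has t, Mobelan has s. Vukai preserves t here (none of its changes turn any other segment into t), so the proto-segment is *t.
Position 3: Vukai has b, Kuminu has p, Mobelan has b. Kuminu preserves p here (none of its changes turn any other segment into p), so the proto-segment is *p.
This points to *lupanteg. Verify forward in each daughter:
Vukai: start from *lupanteg.
  rule 1: no change — lupanteg
  rule 2 (vowel merger): lupanteg → lupenteg
  rule 3 (intervocalic voicing): lupenteg → lubenteg
  ⇒ Vukai lubenteg
Kuminu: *lupanteg
  lupanteg → lupenteg   [vowel merger]
  lupenteg (rule 2 does not apply)
  lupenteg → lupentek   [unconditioned shift]
  giving Kuminu lupentek.
Mobelan: *lupanteg
  lupanteg → lubanteg   [intervocalic voicing]
  lubanteg → lubanseg   [palatalisation]
  lubanseg (rule 3 does not apply)
  giving Mobelan lubanseg.
No other proto-form is consistent with every reflex, so the reconstruction is *lupanteg.

*lupanteg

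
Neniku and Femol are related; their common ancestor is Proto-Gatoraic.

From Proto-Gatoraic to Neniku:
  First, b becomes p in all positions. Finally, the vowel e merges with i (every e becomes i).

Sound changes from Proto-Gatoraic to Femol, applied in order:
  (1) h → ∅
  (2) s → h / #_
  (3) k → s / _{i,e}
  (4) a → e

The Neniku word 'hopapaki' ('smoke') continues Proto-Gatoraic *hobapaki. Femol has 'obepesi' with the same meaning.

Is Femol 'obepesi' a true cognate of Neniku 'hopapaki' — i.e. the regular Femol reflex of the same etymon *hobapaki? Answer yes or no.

yes

Derive the expected Femol reflex of *hobapaki:
Femol: *hobapaki
  hobapaki → obapaki   [h-loss]
  obapaki (rule 2 does not apply)
  obapaki → obapasi   [palatalisation]
  obapasi → obepesi   [vowel merger]
  giving Femol obepesi.
Femol 'obepesi' matches the regular reflex exactly, so the pair is cognate.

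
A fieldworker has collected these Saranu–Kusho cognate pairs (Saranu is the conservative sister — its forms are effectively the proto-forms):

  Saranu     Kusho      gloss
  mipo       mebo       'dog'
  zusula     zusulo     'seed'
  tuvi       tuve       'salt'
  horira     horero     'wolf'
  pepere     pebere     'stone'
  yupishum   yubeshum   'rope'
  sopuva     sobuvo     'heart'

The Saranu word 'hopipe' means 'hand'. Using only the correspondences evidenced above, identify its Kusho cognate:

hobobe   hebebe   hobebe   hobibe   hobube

hobebe

yupishum ~ yubeshum — Saranu p corresponds to Kusho b between vowels (before a front vowel).
mipo ~ mebo — Saranu i corresponds to Kusho e after a consonant, before a labial obstruent.
pepere ~ pebere — Saranu p corresponds to Kusho b between vowels (before a front vowel).
Applying these to Saranu 'hopipe':
  hopipe → hobipe   (p→b between vowels (before a front vowel))
  hobipe → hobepe   (i→e after a consonant, before a labial obstruent)
  hobepe → hobebe   (p→b between vowels (before a front vowel))
So the Kusho cognate is 'hobebe'.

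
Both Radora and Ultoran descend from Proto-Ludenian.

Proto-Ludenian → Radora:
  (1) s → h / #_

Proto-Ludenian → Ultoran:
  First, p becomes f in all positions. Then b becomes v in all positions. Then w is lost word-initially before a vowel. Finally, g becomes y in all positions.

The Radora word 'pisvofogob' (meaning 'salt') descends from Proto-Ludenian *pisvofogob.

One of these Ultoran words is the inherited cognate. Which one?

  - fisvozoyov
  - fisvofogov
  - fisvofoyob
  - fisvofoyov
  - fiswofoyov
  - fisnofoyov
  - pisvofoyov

fisvofoyov

Ultoran: *pisvofogob > fisvofogob > fisvofogov > fisvofoyov  (by unconditioned shift, unconditioned shift, unconditioned shift)
Only 'fisvofoyov' matches the regular Ultoran development of *pisvofogob.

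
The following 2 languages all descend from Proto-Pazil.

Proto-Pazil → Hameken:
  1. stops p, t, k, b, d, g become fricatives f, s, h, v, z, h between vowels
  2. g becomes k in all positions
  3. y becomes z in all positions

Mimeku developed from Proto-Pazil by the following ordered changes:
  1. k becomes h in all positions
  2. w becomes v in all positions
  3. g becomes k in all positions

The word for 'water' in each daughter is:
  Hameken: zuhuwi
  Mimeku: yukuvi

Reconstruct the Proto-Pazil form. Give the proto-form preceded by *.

Position 5: Hameken has w, Mimeku has v. Hameken preserves w here (none of its changes turn any other segment into w), so the proto-segment is *w.
Position 1: Hameken has z, Mimeku has y. Mimeku preserves y here (none of its changes turn any other segment into y), so the proto-segment is *y.
Position 3: Hameken has h, Mimeku has k. In Mimeku, k can only continue *g, so the proto-segment is *g.
Continuing position by position gives *yuguwi; check it forward:
Hameken: start from *yuguwi.
  rule 1 (intervocalic lenition): yuguwi → yuhuwi
  rule 2: no change — yuhuwi
  rule 3 (unconditioned shift): yuhuwi → zuhuwi
  ⇒ Hameken zuhuwi
Mimeku: start from *yuguwi.
  rule 1: no change — yuguwi
  rule 2 (unconditioned shift): yuguwi → yuguvi
  rule 3 (unconditioned shift): yuguvi → yukuvi
  ⇒ Mimeku yukuvi
*yuguwi is the unique common source.

*yuguwi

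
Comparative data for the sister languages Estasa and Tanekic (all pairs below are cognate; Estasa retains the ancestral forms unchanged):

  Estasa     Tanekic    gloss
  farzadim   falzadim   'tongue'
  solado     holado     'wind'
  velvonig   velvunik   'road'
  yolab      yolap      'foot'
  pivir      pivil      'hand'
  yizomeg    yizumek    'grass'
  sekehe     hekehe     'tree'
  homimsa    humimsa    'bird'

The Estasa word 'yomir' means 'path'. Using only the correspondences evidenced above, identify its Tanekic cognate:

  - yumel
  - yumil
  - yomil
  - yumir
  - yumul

yizomeg ~ yizumek, homimsa ~ humimsa — Estasa o corresponds to Tanekic u after a consonant, before a nasal.
pivir ~ pivil — Estasa r corresponds to Tanekic l word-finally.
Applying these to Estasa 'yomir':
  yomir → yumir   (o→u after a consonant, before a nasal)
  yumir → yumil   (r→l word-finally)
So the Tanekic cognate is 'yumil'.

yumil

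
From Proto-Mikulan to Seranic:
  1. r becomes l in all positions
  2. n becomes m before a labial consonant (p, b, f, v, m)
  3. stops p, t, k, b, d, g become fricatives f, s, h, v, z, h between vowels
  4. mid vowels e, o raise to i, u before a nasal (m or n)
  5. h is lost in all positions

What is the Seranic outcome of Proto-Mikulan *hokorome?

Seranic: *hokorome
  hokorome → hokolome   [unconditioned shift]
  hokolome (rule 2 does not apply)
  hokolome → hoholome   [intervocalic lenition]
  hoholome → hoholume   [pre-nasal raising]
  hoholume → oolume   [h-loss]
  giving Seranic oolume.

oolume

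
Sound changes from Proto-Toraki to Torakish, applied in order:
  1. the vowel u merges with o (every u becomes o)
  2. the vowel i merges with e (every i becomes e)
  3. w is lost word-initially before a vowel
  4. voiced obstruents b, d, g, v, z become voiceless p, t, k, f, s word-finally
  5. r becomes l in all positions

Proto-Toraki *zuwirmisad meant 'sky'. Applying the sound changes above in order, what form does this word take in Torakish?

zowelmesat

Torakish: *zuwirmisad > zowirmisad > zowermesad > zowermesat > zowelmesat  (by vowel merger, vowel merger, final devoicing, unconditioned shift)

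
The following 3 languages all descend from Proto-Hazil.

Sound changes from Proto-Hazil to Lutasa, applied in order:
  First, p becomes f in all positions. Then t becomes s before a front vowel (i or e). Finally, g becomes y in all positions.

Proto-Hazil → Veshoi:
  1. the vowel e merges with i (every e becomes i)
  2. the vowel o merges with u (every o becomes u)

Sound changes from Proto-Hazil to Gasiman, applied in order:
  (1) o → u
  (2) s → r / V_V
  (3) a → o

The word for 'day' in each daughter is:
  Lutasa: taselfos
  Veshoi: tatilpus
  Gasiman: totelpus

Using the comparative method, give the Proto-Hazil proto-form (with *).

Position 3: Lutasa has s, Veshoi has t, Gasiman has t. Veshoi preserves t here (none of its changes turn any other segment into t), so the proto-segment is *t.
Position 4: Lutasa has e, Veshoi has i, Gasiman has e. Lutasa preserves e here (none of its changes turn any other segment into e), so the proto-segment is *e.
Continuing position by position gives *tatelpos; check it forward:
Lutasa: *tatelpos
  tatelpos → tatelfos   [unconditioned shift]
  tatelfos → taselfos   [palatalisation]
  taselfos (rule 3 does not apply)
  giving Lutasa taselfos.
Veshoi: *tatelpos
  tatelpos → tatilpos   [vowel merger]
  tatilpos → tatilpus   [vowel merger]
  giving Veshoi tatilpus.
Gasiman: start from *tatelpos.
  rule 1 (vowel merger): tatelpos → tatelpus
  rule 2: no change — tatelpus
  rule 3 (vowel merger): tatelpus → totelpus
  ⇒ Gasiman totelpus
No other proto-form is consistent with every reflex, so the reconstruction is *tatelpos.

*tatelpos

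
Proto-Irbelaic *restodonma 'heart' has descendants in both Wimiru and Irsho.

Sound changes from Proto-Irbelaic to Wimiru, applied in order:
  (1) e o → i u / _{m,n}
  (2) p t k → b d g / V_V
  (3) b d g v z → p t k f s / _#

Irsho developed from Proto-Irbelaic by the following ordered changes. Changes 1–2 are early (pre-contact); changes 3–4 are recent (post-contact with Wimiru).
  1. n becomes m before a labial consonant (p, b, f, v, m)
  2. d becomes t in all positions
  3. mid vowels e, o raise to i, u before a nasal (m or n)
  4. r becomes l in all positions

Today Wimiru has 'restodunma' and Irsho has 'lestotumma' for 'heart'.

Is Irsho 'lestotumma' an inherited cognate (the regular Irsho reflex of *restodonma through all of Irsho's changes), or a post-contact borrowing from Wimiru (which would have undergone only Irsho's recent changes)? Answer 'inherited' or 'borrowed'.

inherited

If inherited, *restodonma would pass through all of Irsho's changes:
Irsho: *restodonma > restodomma > restotomma > restotumma > lestotumma  (by nasal place assimilation, unconditioned shift, pre-nasal raising, unconditioned shift)
If borrowed from Wimiru 'restodunma' after the early changes, it would undergo only the recent ones:
  rule 3 (pre-nasal raising): no change (restodunma)
  rule 4 (unconditioned shift): restodunma → lestodunma
  ⇒ as a loan: lestodunma
Irsho 'lestotumma' matches the inherited outcome exactly, so it is an inherited cognate, not a loan.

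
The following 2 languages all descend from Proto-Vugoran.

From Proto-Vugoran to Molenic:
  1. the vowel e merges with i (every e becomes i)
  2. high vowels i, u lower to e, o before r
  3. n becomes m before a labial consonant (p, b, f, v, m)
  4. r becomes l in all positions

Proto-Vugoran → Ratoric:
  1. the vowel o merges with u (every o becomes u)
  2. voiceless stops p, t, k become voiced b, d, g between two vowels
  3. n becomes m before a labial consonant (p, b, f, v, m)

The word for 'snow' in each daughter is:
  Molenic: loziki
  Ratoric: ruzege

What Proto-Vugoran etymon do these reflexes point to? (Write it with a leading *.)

*rozeke

Position 2: Molenic has o, Ratoric has u. Taking the neighbouring segments as reconstructed: Molenic o can only go back to *o; Ratoric u could go back to *o or *u — the one source consistent with every daughter is *o.
Position 1: Molenic has l, Ratoric has r. Ratoric preserves r here (none of its changes turn any other segment into r), so the proto-segment is *r.
Verify the candidate proto-form against each daughter:
Molenic: *rozeke
  rozeke → roziki   [vowel merger]
  roziki (rule 2 does not apply)
  roziki (rule 3 does not apply)
  roziki → loziki   [unconditioned shift]
  giving Molenic loziki.
Ratoric: *rozeke > ruzeke > ruzege  (by vowel merger, intervocalic voicing)
Only *rozeke yields all of Molenic loziki, Ratoric ruzege.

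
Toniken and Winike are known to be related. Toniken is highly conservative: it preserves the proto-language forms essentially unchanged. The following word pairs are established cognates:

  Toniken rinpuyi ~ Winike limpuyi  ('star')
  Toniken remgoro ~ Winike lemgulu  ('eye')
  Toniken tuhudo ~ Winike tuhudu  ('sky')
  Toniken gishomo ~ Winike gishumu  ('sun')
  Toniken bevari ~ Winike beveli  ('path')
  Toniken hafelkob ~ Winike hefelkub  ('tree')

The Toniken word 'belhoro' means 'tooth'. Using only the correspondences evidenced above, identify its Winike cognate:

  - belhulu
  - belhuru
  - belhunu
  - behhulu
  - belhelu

belhulu

remgoro ~ lemgulu — Toniken o corresponds to Winike u after a consonant, before r.
remgoro ~ lemgulu — Toniken r corresponds to Winike l between vowels (before a back vowel).
remgoro ~ lemgulu, tuhudo ~ tuhudu — Toniken o corresponds to Winike u word-finally.
Applying these to Toniken 'belhoro':
  belhoro → belhuro   (o→u after a consonant, before r)
  belhuro → belhulo   (r→l between vowels (before a back vowel))
  belhulo → belhulu   (o→u word-finally)
So the Winike cognate is 'belhulu'.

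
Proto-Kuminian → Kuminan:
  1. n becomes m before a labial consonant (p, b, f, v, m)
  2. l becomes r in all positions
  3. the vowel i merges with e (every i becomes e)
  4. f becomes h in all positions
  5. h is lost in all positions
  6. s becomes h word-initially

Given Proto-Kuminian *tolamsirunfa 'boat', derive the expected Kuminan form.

Kuminan: *tolamsirunfa
  tolamsirunfa → tolamsirumfa   [nasal place assimilation]
  tolamsirumfa → toramsirumfa   [unconditioned shift]
  toramsirumfa → toramserumfa   [vowel merger]
  toramserumfa → toramserumha   [unconditioned shift]
  toramserumha → toramseruma   [h-loss]
  toramseruma (rule 6 does not apply)
  giving Kuminan toramseruma.

toramseruma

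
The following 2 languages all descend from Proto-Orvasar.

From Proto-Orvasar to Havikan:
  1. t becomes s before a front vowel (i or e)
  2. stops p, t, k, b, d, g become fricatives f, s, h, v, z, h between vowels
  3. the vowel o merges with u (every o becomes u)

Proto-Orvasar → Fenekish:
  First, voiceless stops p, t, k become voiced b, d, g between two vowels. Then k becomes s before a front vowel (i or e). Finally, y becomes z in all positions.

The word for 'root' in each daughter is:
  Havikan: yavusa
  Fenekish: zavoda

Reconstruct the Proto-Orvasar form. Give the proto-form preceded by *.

*yavota

Position 1: Havikan has y, Fenekish has z. Havikan preserves y here (none of its changes turn any other segment into y), so the proto-segment is *y.
Position 4: Havikan has u, Fenekish has o. Fenekish preserves o here (none of its changes turn any other segment into o), so the proto-segment is *o.
This points to *yavota. Verify forward in each daughter:
Havikan: *yavota > yavosa > yavusa  (by intervocalic lenition, vowel merger)
Fenekish: start from *yavota.
  rule 1 (intervocalic voicing): yavota → yavoda
  rule 2: no change — yavoda
  rule 3 (unconditioned shift): yavoda → zavoda
  ⇒ Fenekish zavoda
Only *yavota yields all of Havikan yavusa, Fenekish zavoda.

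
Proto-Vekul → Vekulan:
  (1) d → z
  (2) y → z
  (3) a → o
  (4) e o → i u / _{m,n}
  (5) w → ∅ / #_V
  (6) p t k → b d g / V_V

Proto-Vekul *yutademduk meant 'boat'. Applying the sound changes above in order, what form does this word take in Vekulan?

Vekulan: start from *yutademduk.
  rule 1 (unconditioned shift): yutademduk → yutazemzuk
  rule 2 (unconditioned shift): yutazemzuk → zutazemzuk
  rule 3 (vowel merger): zutazemzuk → zutozemzuk
  rule 4 (pre-nasal raising): zutozemzuk → zutozimzuk
  rule 5: no change — zutozimzuk
  rule 6 (intervocalic voicing): zutozimzuk → zudozimzuk
  ⇒ Vekulan zudozimzuk

zudozimzuk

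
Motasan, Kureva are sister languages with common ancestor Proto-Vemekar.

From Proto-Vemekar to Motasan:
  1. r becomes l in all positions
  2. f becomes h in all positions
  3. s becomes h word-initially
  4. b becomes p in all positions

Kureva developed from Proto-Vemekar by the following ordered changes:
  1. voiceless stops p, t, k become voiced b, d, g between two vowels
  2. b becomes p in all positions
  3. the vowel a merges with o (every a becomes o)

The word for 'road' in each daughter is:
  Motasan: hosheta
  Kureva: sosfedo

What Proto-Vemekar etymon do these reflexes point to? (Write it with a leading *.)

*sosfeta

Position 6: Motasan has t, Kureva has d. Motasan preserves t here (none of its changes turn any other segment into t), so the proto-segment is *t.
Position 1: Motasan has h, Kureva has s. Kureva preserves s here (none of its changes turn any other segment into s), so the proto-segment is *s.
Position 7: Motasan has a, Kureva has o. Motasan preserves a here (none of its changes turn any other segment into a), so the proto-segment is *a.
This points to *sosfeta. Verify forward in each daughter:
Motasan: start from *sosfeta.
  rule 1: no change — sosfeta
  rule 2 (unconditioned shift): sosfeta → sosheta
  rule 3 (debuccalisation): sosheta → hosheta
  rule 4: no change — hosheta
  ⇒ Motasan hosheta
Kureva: *sosfeta
  sosfeta → sosfeda   [intervocalic voicing]
  sosfeda (rule 2 does not apply)
  sosfeda → sosfedo   [vowel merger]
  giving Kureva sosfedo.
No other proto-form is consistent with every reflex, so the reconstruction is *sosfeta.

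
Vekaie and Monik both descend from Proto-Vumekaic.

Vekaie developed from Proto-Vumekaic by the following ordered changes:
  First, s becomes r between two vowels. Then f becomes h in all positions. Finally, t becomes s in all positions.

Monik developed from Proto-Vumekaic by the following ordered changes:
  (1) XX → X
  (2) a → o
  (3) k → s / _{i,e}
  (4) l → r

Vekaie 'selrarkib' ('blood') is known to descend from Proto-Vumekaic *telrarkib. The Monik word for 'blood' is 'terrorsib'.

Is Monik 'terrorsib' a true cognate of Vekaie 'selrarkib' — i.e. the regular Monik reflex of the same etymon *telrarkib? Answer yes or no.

Derive the expected Monik reflex of *telrarkib:
Monik: *telrarkib
  telrarkib (rule 1 does not apply)
  telrarkib → telrorkib   [vowel merger]
  telrorkib → telrorsib   [palatalisation]
  telrorsib → terrorsib   [unconditioned shift]
  giving Monik terrorsib.
Monik 'terrorsib' matches the regular reflex exactly, so the pair is cognate.

yes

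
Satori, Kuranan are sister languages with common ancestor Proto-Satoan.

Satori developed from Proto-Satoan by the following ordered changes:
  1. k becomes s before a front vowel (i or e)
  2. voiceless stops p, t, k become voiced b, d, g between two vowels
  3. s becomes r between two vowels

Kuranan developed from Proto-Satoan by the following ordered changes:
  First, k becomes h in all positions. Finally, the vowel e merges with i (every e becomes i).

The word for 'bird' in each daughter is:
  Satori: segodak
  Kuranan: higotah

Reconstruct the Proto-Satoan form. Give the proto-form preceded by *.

Position 5: Satori has d, Kuranan has t. Kuranan preserves t here (none of its changes turn any other segment into t), so the proto-segment is *t.
Position 1: Satori has s, Kuranan has h. Taking the neighbouring segments as reconstructed: Satori s could go back to *k or *s; Kuranan h could go back to *k or *h — the one source consistent with every daughter is *k.
Continuing position by position gives *kegotak; check it forward:
Satori: *kegotak > segotak > segodak  (by palatalisation, intervocalic voicing)
Kuranan: *kegotak > hegotah > higotah  (by unconditioned shift, vowel merger)
Only *kegotak yields all of Satori segodak, Kuranan higotah.

*kegotak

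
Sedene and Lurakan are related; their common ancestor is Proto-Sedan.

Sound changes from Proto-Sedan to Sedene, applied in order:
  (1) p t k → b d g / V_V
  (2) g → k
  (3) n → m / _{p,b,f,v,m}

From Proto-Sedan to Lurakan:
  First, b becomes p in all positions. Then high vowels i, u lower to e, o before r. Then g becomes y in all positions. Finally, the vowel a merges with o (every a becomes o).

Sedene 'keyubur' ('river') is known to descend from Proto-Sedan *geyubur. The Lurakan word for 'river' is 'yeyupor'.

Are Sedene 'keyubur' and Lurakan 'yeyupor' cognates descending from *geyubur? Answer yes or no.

yes

Derive the expected Lurakan reflex of *geyubur:
Lurakan: *geyubur > geyupur > geyupor > yeyupor  (by unconditioned shift, pre-rhotic lowering, unconditioned shift)
Lurakan 'yeyupor' matches the regular reflex exactly, so the pair is cognate.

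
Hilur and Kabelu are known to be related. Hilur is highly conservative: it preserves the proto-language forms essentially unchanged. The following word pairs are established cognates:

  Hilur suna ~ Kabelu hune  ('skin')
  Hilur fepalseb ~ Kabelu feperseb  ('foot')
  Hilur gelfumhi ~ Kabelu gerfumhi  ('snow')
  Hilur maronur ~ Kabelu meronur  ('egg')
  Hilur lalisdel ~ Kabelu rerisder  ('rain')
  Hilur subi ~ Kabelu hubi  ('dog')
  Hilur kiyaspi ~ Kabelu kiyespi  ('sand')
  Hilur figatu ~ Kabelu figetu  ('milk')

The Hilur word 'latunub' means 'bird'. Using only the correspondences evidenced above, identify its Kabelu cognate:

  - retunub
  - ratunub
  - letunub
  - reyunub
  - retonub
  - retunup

lalisdel ~ rerisder — Hilur l corresponds to Kabelu r word-initially before a back vowel.
fepalseb ~ feperseb, lalisdel ~ rerisder — Hilur a corresponds to Kabelu e after a consonant, before a consonant other than r, m, n, p, b, f, v.
Applying these to Hilur 'latunub':
  latunub → ratunub   (l→r word-initially before a back vowel)
  ratunub → retunub   (a→e after a consonant, before a consonant other than r, m, n, p, b, f, v)
So the Kabelu cognate is 'retunub'.

retunub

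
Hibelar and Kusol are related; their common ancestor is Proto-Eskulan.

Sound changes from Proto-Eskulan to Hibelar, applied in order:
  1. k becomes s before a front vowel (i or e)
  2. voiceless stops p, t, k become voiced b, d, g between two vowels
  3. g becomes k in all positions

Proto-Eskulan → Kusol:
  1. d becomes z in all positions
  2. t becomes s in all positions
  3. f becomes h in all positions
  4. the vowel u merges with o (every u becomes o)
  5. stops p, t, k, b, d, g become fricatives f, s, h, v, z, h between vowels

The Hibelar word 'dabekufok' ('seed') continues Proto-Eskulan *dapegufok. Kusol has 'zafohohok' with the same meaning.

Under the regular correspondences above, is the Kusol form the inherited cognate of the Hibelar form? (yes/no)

Derive the expected Kusol reflex of *dapegufok:
Kusol: *dapegufok
  dapegufok → zapegufok   [unconditioned shift]
  zapegufok (rule 2 does not apply)
  zapegufok → zapeguhok   [unconditioned shift]
  zapeguhok → zapegohok   [vowel merger]
  zapegohok → zafehohok   [intervocalic lenition]
  giving Kusol zafehohok.
The regular Kusol reflex would be 'zafehohok', but the attested form is 'zafohohok'. The correspondence is irregular, so they are not cognates (the Kusol form has a different source).

no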